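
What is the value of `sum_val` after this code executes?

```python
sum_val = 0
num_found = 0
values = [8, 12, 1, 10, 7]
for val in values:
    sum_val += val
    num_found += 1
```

Let's trace through this code step by step.

Initialize: sum_val = 0
Initialize: num_found = 0
Initialize: values = [8, 12, 1, 10, 7]
Entering loop: for val in values:

After execution: sum_val = 38
38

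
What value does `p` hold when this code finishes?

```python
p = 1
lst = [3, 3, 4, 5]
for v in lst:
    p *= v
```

Let's trace through this code step by step.

Initialize: p = 1
Initialize: lst = [3, 3, 4, 5]
Entering loop: for v in lst:

After execution: p = 180
180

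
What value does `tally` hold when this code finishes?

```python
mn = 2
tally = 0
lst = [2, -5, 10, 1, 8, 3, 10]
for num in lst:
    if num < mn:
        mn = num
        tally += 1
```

Let's trace through this code step by step.

Initialize: mn = 2
Initialize: tally = 0
Initialize: lst = [2, -5, 10, 1, 8, 3, 10]
Entering loop: for num in lst:

After execution: tally = 1
1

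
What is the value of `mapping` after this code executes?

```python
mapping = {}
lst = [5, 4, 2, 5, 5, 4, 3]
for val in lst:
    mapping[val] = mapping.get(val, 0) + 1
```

Let's trace through this code step by step.

Initialize: mapping = {}
Initialize: lst = [5, 4, 2, 5, 5, 4, 3]
Entering loop: for val in lst:

After execution: mapping = {5: 3, 4: 2, 2: 1, 3: 1}
{5: 3, 4: 2, 2: 1, 3: 1}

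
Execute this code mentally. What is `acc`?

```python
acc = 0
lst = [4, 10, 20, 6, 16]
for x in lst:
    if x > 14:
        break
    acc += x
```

Let's trace through this code step by step.

Initialize: acc = 0
Initialize: lst = [4, 10, 20, 6, 16]
Entering loop: for x in lst:

After execution: acc = 14
14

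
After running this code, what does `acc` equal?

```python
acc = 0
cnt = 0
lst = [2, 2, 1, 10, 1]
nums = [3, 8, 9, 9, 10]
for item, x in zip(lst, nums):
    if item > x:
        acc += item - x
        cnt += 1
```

Let's trace through this code step by step.

Initialize: acc = 0
Initialize: cnt = 0
Initialize: lst = [2, 2, 1, 10, 1]
Initialize: nums = [3, 8, 9, 9, 10]
Entering loop: for item, x in zip(lst, nums):

After execution: acc = 1
1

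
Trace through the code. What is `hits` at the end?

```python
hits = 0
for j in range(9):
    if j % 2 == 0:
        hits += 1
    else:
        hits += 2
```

Let's trace through this code step by step.

Initialize: hits = 0
Entering loop: for j in range(9):

After execution: hits = 13
13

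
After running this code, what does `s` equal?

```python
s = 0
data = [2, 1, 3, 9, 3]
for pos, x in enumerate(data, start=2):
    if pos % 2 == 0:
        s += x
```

Let's trace through this code step by step.

Initialize: s = 0
Initialize: data = [2, 1, 3, 9, 3]
Entering loop: for pos, x in enumerate(data, start=2):

After execution: s = 8
8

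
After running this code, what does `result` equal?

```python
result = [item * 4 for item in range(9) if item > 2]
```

Let's trace through this code step by step.

Initialize: result = [item * 4 for item in range(9) if item > 2]

After execution: result = [12, 16, 20, 24, 28, 32]
[12, 16, 20, 24, 28, 32]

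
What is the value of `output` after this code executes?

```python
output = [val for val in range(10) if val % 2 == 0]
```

Let's trace through this code step by step.

Initialize: output = [val for val in range(10) if val % 2 == 0]

After execution: output = [0, 2, 4, 6, 8]
[0, 2, 4, 6, 8]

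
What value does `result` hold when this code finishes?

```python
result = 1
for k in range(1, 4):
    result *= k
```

Let's trace through this code step by step.

Initialize: result = 1
Entering loop: for k in range(1, 4):

After execution: result = 6
6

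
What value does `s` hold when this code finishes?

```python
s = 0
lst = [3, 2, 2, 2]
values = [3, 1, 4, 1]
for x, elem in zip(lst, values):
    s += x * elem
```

Let's trace through this code step by step.

Initialize: s = 0
Initialize: lst = [3, 2, 2, 2]
Initialize: values = [3, 1, 4, 1]
Entering loop: for x, elem in zip(lst, values):

After execution: s = 21
21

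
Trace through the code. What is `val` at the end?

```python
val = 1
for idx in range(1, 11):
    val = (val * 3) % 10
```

Let's trace through this code step by step.

Initialize: val = 1
Entering loop: for idx in range(1, 11):

After execution: val = 9
9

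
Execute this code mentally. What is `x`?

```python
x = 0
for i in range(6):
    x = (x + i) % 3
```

Let's trace through this code step by step.

Initialize: x = 0
Entering loop: for i in range(6):

After execution: x = 0
0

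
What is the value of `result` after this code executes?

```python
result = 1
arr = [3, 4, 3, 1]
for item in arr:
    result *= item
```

Let's trace through this code step by step.

Initialize: result = 1
Initialize: arr = [3, 4, 3, 1]
Entering loop: for item in arr:

After execution: result = 36
36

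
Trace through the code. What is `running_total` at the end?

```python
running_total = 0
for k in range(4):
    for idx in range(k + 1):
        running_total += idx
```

Let's trace through this code step by step.

Initialize: running_total = 0
Entering loop: for k in range(4):

After execution: running_total = 10
10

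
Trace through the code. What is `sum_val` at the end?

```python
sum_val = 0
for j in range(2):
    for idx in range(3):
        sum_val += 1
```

Let's trace through this code step by step.

Initialize: sum_val = 0
Entering loop: for j in range(2):

After execution: sum_val = 6
6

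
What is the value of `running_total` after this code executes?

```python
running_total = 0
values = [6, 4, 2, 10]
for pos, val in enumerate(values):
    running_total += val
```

Let's trace through this code step by step.

Initialize: running_total = 0
Initialize: values = [6, 4, 2, 10]
Entering loop: for pos, val in enumerate(values):

After execution: running_total = 22
22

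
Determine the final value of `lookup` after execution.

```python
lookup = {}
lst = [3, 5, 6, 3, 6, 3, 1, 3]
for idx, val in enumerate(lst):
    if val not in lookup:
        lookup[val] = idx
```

Let's trace through this code step by step.

Initialize: lookup = {}
Initialize: lst = [3, 5, 6, 3, 6, 3, 1, 3]
Entering loop: for idx, val in enumerate(lst):

After execution: lookup = {3: 0, 5: 1, 6: 2, 1: 6}
{3: 0, 5: 1, 6: 2, 1: 6}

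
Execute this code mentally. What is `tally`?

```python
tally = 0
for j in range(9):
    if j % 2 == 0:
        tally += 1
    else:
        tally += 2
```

Let's trace through this code step by step.

Initialize: tally = 0
Entering loop: for j in range(9):

After execution: tally = 13
13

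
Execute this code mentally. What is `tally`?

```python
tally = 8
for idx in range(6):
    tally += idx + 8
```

Let's trace through this code step by step.

Initialize: tally = 8
Entering loop: for idx in range(6):

After execution: tally = 71
71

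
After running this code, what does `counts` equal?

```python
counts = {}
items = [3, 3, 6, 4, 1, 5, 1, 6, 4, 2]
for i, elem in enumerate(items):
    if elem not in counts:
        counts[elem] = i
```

Let's trace through this code step by step.

Initialize: counts = {}
Initialize: items = [3, 3, 6, 4, 1, 5, 1, 6, 4, 2]
Entering loop: for i, elem in enumerate(items):

After execution: counts = {3: 0, 6: 2, 4: 3, 1: 4, 5: 5, 2: 9}
{3: 0, 6: 2, 4: 3, 1: 4, 5: 5, 2: 9}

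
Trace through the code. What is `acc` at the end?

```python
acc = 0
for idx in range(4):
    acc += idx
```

Let's trace through this code step by step.

Initialize: acc = 0
Entering loop: for idx in range(4):

After execution: acc = 6
6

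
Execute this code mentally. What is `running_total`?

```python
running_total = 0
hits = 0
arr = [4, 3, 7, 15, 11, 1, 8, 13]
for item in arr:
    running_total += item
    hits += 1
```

Let's trace through this code step by step.

Initialize: running_total = 0
Initialize: hits = 0
Initialize: arr = [4, 3, 7, 15, 11, 1, 8, 13]
Entering loop: for item in arr:

After execution: running_total = 62
62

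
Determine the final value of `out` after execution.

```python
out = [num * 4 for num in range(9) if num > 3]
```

Let's trace through this code step by step.

Initialize: out = [num * 4 for num in range(9) if num > 3]

After execution: out = [16, 20, 24, 28, 32]
[16, 20, 24, 28, 32]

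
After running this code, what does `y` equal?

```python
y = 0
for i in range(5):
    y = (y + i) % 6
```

Let's trace through this code step by step.

Initialize: y = 0
Entering loop: for i in range(5):

After execution: y = 4
4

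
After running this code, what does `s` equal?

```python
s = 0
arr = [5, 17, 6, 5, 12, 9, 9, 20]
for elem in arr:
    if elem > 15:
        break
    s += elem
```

Let's trace through this code step by step.

Initialize: s = 0
Initialize: arr = [5, 17, 6, 5, 12, 9, 9, 20]
Entering loop: for elem in arr:

After execution: s = 5
5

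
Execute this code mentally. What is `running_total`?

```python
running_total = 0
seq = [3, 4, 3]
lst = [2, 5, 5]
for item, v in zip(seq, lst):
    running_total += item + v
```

Let's trace through this code step by step.

Initialize: running_total = 0
Initialize: seq = [3, 4, 3]
Initialize: lst = [2, 5, 5]
Entering loop: for item, v in zip(seq, lst):

After execution: running_total = 22
22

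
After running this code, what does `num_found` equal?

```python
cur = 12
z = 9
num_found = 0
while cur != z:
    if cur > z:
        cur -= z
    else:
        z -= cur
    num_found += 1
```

Let's trace through this code step by step.

Initialize: cur = 12
Initialize: z = 9
Initialize: num_found = 0
Entering loop: while cur != z:

After execution: num_found = 3
3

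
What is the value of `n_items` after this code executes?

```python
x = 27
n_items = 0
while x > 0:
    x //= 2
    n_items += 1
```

Let's trace through this code step by step.

Initialize: x = 27
Initialize: n_items = 0
Entering loop: while x > 0:

After execution: n_items = 5
5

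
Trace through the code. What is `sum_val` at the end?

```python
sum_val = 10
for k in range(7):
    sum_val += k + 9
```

Let's trace through this code step by step.

Initialize: sum_val = 10
Entering loop: for k in range(7):

After execution: sum_val = 94
94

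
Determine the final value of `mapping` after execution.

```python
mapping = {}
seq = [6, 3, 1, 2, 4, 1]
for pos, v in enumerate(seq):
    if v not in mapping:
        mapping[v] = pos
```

Let's trace through this code step by step.

Initialize: mapping = {}
Initialize: seq = [6, 3, 1, 2, 4, 1]
Entering loop: for pos, v in enumerate(seq):

After execution: mapping = {6: 0, 3: 1, 1: 2, 2: 3, 4: 4}
{6: 0, 3: 1, 1: 2, 2: 3, 4: 4}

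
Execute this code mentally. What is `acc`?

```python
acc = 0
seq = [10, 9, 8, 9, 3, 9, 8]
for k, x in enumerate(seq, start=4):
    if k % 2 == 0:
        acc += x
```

Let's trace through this code step by step.

Initialize: acc = 0
Initialize: seq = [10, 9, 8, 9, 3, 9, 8]
Entering loop: for k, x in enumerate(seq, start=4):

After execution: acc = 29
29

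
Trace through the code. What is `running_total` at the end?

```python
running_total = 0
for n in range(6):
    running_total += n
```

Let's trace through this code step by step.

Initialize: running_total = 0
Entering loop: for n in range(6):

After execution: running_total = 15
15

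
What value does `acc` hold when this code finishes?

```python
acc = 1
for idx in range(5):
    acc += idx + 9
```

Let's trace through this code step by step.

Initialize: acc = 1
Entering loop: for idx in range(5):

After execution: acc = 56
56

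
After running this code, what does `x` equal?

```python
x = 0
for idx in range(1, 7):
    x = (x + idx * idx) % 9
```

Let's trace through this code step by step.

Initialize: x = 0
Entering loop: for idx in range(1, 7):

After execution: x = 1
1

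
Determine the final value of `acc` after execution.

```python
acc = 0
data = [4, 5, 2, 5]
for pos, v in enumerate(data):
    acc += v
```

Let's trace through this code step by step.

Initialize: acc = 0
Initialize: data = [4, 5, 2, 5]
Entering loop: for pos, v in enumerate(data):

After execution: acc = 16
16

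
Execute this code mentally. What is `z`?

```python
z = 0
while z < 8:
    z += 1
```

Let's trace through this code step by step.

Initialize: z = 0
Entering loop: while z < 8:

After execution: z = 8
8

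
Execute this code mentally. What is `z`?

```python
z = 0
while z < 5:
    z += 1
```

Let's trace through this code step by step.

Initialize: z = 0
Entering loop: while z < 5:

After execution: z = 5
5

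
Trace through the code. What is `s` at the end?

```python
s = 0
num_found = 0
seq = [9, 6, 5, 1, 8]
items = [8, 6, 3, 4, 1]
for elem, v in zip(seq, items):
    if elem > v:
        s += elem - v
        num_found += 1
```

Let's trace through this code step by step.

Initialize: s = 0
Initialize: num_found = 0
Initialize: seq = [9, 6, 5, 1, 8]
Initialize: items = [8, 6, 3, 4, 1]
Entering loop: for elem, v in zip(seq, items):

After execution: s = 10
10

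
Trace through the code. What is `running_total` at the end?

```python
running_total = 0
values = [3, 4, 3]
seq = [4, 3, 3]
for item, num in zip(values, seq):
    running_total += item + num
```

Let's trace through this code step by step.

Initialize: running_total = 0
Initialize: values = [3, 4, 3]
Initialize: seq = [4, 3, 3]
Entering loop: for item, num in zip(values, seq):

After execution: running_total = 20
20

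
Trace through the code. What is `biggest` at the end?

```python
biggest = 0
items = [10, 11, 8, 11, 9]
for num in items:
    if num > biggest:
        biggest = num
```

Let's trace through this code step by step.

Initialize: biggest = 0
Initialize: items = [10, 11, 8, 11, 9]
Entering loop: for num in items:

After execution: biggest = 11
11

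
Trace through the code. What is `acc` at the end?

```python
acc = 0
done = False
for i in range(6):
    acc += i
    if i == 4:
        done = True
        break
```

Let's trace through this code step by step.

Initialize: acc = 0
Initialize: done = False
Entering loop: for i in range(6):

After execution: acc = 10
10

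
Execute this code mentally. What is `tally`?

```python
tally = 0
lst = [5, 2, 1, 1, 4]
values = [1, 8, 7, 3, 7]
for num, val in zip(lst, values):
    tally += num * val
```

Let's trace through this code step by step.

Initialize: tally = 0
Initialize: lst = [5, 2, 1, 1, 4]
Initialize: values = [1, 8, 7, 3, 7]
Entering loop: for num, val in zip(lst, values):

After execution: tally = 59
59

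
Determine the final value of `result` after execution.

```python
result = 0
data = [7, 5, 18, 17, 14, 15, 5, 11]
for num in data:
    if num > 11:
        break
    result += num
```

Let's trace through this code step by step.

Initialize: result = 0
Initialize: data = [7, 5, 18, 17, 14, 15, 5, 11]
Entering loop: for num in data:

After execution: result = 12
12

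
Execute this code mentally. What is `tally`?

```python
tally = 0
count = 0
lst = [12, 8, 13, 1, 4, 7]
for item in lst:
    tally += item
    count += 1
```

Let's trace through this code step by step.

Initialize: tally = 0
Initialize: count = 0
Initialize: lst = [12, 8, 13, 1, 4, 7]
Entering loop: for item in lst:

After execution: tally = 45
45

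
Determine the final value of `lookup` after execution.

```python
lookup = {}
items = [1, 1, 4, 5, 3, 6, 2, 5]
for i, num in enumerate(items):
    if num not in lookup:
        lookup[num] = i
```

Let's trace through this code step by step.

Initialize: lookup = {}
Initialize: items = [1, 1, 4, 5, 3, 6, 2, 5]
Entering loop: for i, num in enumerate(items):

After execution: lookup = {1: 0, 4: 2, 5: 3, 3: 4, 6: 5, 2: 6}
{1: 0, 4: 2, 5: 3, 3: 4, 6: 5, 2: 6}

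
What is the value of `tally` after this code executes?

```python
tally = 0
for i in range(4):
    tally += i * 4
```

Let's trace through this code step by step.

Initialize: tally = 0
Entering loop: for i in range(4):

After execution: tally = 24
24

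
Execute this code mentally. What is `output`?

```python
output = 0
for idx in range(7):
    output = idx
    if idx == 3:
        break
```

Let's trace through this code step by step.

Initialize: output = 0
Entering loop: for idx in range(7):

After execution: output = 3
3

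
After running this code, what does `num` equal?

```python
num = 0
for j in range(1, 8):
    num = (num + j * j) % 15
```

Let's trace through this code step by step.

Initialize: num = 0
Entering loop: for j in range(1, 8):

After execution: num = 5
5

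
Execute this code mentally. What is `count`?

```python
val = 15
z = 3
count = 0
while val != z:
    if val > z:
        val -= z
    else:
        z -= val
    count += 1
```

Let's trace through this code step by step.

Initialize: val = 15
Initialize: z = 3
Initialize: count = 0
Entering loop: while val != z:

After execution: count = 4
4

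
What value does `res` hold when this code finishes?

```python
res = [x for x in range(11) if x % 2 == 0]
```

Let's trace through this code step by step.

Initialize: res = [x for x in range(11) if x % 2 == 0]

After execution: res = [0, 2, 4, 6, 8, 10]
[0, 2, 4, 6, 8, 10]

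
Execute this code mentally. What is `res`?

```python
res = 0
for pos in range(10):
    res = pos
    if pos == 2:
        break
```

Let's trace through this code step by step.

Initialize: res = 0
Entering loop: for pos in range(10):

After execution: res = 2
2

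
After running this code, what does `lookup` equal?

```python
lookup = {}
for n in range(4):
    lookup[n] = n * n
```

Let's trace through this code step by step.

Initialize: lookup = {}
Entering loop: for n in range(4):

After execution: lookup = {0: 0, 1: 1, 2: 4, 3: 9}
{0: 0, 1: 1, 2: 4, 3: 9}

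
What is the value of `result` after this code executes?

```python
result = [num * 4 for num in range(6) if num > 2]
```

Let's trace through this code step by step.

Initialize: result = [num * 4 for num in range(6) if num > 2]

After execution: result = [12, 16, 20]
[12, 16, 20]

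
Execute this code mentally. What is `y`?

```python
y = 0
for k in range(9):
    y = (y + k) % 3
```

Let's trace through this code step by step.

Initialize: y = 0
Entering loop: for k in range(9):

After execution: y = 0
0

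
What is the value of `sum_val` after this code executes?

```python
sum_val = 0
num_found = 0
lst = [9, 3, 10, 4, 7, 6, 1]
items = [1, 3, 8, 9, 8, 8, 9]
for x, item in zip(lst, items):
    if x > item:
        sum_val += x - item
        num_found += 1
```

Let's trace through this code step by step.

Initialize: sum_val = 0
Initialize: num_found = 0
Initialize: lst = [9, 3, 10, 4, 7, 6, 1]
Initialize: items = [1, 3, 8, 9, 8, 8, 9]
Entering loop: for x, item in zip(lst, items):

After execution: sum_val = 10
10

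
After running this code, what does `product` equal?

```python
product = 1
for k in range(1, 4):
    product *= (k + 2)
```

Let's trace through this code step by step.

Initialize: product = 1
Entering loop: for k in range(1, 4):

After execution: product = 60
60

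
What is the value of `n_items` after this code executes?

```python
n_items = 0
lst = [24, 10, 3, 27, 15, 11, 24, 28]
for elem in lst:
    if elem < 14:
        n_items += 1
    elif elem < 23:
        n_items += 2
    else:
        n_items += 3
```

Let's trace through this code step by step.

Initialize: n_items = 0
Initialize: lst = [24, 10, 3, 27, 15, 11, 24, 28]
Entering loop: for elem in lst:

After execution: n_items = 17
17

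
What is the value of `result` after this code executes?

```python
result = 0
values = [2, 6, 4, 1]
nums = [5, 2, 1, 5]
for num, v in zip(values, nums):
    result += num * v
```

Let's trace through this code step by step.

Initialize: result = 0
Initialize: values = [2, 6, 4, 1]
Initialize: nums = [5, 2, 1, 5]
Entering loop: for num, v in zip(values, nums):

After execution: result = 31
31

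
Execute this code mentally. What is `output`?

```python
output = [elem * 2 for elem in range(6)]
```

Let's trace through this code step by step.

Initialize: output = [elem * 2 for elem in range(6)]

After execution: output = [0, 2, 4, 6, 8, 10]
[0, 2, 4, 6, 8, 10]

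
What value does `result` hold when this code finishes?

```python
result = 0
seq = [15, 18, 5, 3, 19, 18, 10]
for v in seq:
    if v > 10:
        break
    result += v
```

Let's trace through this code step by step.

Initialize: result = 0
Initialize: seq = [15, 18, 5, 3, 19, 18, 10]
Entering loop: for v in seq:

After execution: result = 0
0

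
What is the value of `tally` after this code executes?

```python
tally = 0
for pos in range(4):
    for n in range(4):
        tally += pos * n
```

Let's trace through this code step by step.

Initialize: tally = 0
Entering loop: for pos in range(4):

After execution: tally = 36
36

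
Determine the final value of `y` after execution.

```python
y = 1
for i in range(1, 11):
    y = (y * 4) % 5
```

Let's trace through this code step by step.

Initialize: y = 1
Entering loop: for i in range(1, 11):

After execution: y = 1
1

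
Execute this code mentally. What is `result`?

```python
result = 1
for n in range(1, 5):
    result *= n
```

Let's trace through this code step by step.

Initialize: result = 1
Entering loop: for n in range(1, 5):

After execution: result = 24
24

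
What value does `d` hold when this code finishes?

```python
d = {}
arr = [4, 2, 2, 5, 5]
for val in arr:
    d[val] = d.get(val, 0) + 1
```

Let's trace through this code step by step.

Initialize: d = {}
Initialize: arr = [4, 2, 2, 5, 5]
Entering loop: for val in arr:

After execution: d = {4: 1, 2: 2, 5: 2}
{4: 1, 2: 2, 5: 2}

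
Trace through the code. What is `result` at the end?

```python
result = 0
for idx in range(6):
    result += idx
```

Let's trace through this code step by step.

Initialize: result = 0
Entering loop: for idx in range(6):

After execution: result = 15
15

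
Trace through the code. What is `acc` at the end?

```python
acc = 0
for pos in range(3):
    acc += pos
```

Let's trace through this code step by step.

Initialize: acc = 0
Entering loop: for pos in range(3):

After execution: acc = 3
3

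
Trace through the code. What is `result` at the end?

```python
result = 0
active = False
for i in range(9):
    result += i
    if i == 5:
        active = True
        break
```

Let's trace through this code step by step.

Initialize: result = 0
Initialize: active = False
Entering loop: for i in range(9):

After execution: result = 15
15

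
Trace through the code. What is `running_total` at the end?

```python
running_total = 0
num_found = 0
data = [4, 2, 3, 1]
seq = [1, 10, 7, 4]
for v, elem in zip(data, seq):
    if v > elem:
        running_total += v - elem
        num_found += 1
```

Let's trace through this code step by step.

Initialize: running_total = 0
Initialize: num_found = 0
Initialize: data = [4, 2, 3, 1]
Initialize: seq = [1, 10, 7, 4]
Entering loop: for v, elem in zip(data, seq):

After execution: running_total = 3
3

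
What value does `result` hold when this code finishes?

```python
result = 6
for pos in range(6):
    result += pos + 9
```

Let's trace through this code step by step.

Initialize: result = 6
Entering loop: for pos in range(6):

After execution: result = 75
75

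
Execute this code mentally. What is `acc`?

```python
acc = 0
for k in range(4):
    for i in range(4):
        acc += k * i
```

Let's trace through this code step by step.

Initialize: acc = 0
Entering loop: for k in range(4):

After execution: acc = 36
36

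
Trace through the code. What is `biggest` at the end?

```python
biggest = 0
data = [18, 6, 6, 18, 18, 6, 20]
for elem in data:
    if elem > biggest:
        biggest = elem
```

Let's trace through this code step by step.

Initialize: biggest = 0
Initialize: data = [18, 6, 6, 18, 18, 6, 20]
Entering loop: for elem in data:

After execution: biggest = 20
20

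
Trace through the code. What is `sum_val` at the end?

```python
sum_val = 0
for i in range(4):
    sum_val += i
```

Let's trace through this code step by step.

Initialize: sum_val = 0
Entering loop: for i in range(4):

After execution: sum_val = 6
6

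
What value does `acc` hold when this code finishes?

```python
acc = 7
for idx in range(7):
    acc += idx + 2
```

Let's trace through this code step by step.

Initialize: acc = 7
Entering loop: for idx in range(7):

After execution: acc = 42
42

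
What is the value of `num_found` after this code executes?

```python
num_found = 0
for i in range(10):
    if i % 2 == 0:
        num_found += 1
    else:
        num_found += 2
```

Let's trace through this code step by step.

Initialize: num_found = 0
Entering loop: for i in range(10):

After execution: num_found = 15
15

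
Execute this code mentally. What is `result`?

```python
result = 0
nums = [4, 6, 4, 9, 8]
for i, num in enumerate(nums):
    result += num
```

Let's trace through this code step by step.

Initialize: result = 0
Initialize: nums = [4, 6, 4, 9, 8]
Entering loop: for i, num in enumerate(nums):

After execution: result = 31
31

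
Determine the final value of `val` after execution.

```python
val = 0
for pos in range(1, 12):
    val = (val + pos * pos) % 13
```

Let's trace through this code step by step.

Initialize: val = 0
Entering loop: for pos in range(1, 12):

After execution: val = 12
12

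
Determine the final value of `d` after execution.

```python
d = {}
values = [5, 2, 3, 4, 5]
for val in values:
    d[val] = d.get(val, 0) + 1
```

Let's trace through this code step by step.

Initialize: d = {}
Initialize: values = [5, 2, 3, 4, 5]
Entering loop: for val in values:

After execution: d = {5: 2, 2: 1, 3: 1, 4: 1}
{5: 2, 2: 1, 3: 1, 4: 1}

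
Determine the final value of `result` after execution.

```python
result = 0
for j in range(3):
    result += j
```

Let's trace through this code step by step.

Initialize: result = 0
Entering loop: for j in range(3):

After execution: result = 3
3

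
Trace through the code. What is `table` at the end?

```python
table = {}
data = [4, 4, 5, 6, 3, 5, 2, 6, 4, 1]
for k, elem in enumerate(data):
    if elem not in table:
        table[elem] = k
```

Let's trace through this code step by step.

Initialize: table = {}
Initialize: data = [4, 4, 5, 6, 3, 5, 2, 6, 4, 1]
Entering loop: for k, elem in enumerate(data):

After execution: table = {4: 0, 5: 2, 6: 3, 3: 4, 2: 6, 1: 9}
{4: 0, 5: 2, 6: 3, 3: 4, 2: 6, 1: 9}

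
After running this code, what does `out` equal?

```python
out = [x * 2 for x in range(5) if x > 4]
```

Let's trace through this code step by step.

Initialize: out = [x * 2 for x in range(5) if x > 4]

After execution: out = []
[]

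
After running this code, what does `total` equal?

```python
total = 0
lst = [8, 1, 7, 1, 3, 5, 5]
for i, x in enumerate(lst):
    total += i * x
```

Let's trace through this code step by step.

Initialize: total = 0
Initialize: lst = [8, 1, 7, 1, 3, 5, 5]
Entering loop: for i, x in enumerate(lst):

After execution: total = 85
85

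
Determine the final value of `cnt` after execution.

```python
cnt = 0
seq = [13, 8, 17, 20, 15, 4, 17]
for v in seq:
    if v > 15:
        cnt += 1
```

Let's trace through this code step by step.

Initialize: cnt = 0
Initialize: seq = [13, 8, 17, 20, 15, 4, 17]
Entering loop: for v in seq:

After execution: cnt = 3
3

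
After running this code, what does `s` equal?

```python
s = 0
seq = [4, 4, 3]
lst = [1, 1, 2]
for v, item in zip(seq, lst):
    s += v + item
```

Let's trace through this code step by step.

Initialize: s = 0
Initialize: seq = [4, 4, 3]
Initialize: lst = [1, 1, 2]
Entering loop: for v, item in zip(seq, lst):

After execution: s = 15
15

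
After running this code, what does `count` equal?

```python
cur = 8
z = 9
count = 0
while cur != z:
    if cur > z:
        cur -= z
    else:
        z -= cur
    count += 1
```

Let's trace through this code step by step.

Initialize: cur = 8
Initialize: z = 9
Initialize: count = 0
Entering loop: while cur != z:

After execution: count = 8
8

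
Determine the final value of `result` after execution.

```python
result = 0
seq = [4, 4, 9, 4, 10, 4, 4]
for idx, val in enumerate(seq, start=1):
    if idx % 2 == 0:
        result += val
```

Let's trace through this code step by step.

Initialize: result = 0
Initialize: seq = [4, 4, 9, 4, 10, 4, 4]
Entering loop: for idx, val in enumerate(seq, start=1):

After execution: result = 12
12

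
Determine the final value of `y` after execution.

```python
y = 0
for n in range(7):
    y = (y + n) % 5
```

Let's trace through this code step by step.

Initialize: y = 0
Entering loop: for n in range(7):

After execution: y = 1
1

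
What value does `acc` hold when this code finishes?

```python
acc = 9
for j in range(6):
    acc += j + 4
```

Let's trace through this code step by step.

Initialize: acc = 9
Entering loop: for j in range(6):

After execution: acc = 48
48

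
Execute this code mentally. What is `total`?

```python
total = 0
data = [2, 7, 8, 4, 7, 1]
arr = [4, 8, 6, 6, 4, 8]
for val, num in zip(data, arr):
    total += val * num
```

Let's trace through this code step by step.

Initialize: total = 0
Initialize: data = [2, 7, 8, 4, 7, 1]
Initialize: arr = [4, 8, 6, 6, 4, 8]
Entering loop: for val, num in zip(data, arr):

After execution: total = 172
172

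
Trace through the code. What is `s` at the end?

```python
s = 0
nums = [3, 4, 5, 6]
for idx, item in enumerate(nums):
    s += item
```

Let's trace through this code step by step.

Initialize: s = 0
Initialize: nums = [3, 4, 5, 6]
Entering loop: for idx, item in enumerate(nums):

After execution: s = 18
18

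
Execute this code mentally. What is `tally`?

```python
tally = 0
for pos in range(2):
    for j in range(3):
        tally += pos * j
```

Let's trace through this code step by step.

Initialize: tally = 0
Entering loop: for pos in range(2):

After execution: tally = 3
3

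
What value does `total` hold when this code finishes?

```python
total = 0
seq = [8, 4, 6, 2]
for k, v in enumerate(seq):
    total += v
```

Let's trace through this code step by step.

Initialize: total = 0
Initialize: seq = [8, 4, 6, 2]
Entering loop: for k, v in enumerate(seq):

After execution: total = 20
20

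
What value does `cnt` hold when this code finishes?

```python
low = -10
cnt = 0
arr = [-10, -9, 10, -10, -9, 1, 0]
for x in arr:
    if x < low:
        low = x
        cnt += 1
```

Let's trace through this code step by step.

Initialize: low = -10
Initialize: cnt = 0
Initialize: arr = [-10, -9, 10, -10, -9, 1, 0]
Entering loop: for x in arr:

After execution: cnt = 0
0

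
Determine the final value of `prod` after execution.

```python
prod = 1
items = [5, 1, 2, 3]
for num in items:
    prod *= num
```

Let's trace through this code step by step.

Initialize: prod = 1
Initialize: items = [5, 1, 2, 3]
Entering loop: for num in items:

After execution: prod = 30
30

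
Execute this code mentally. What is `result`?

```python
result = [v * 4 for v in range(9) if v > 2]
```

Let's trace through this code step by step.

Initialize: result = [v * 4 for v in range(9) if v > 2]

After execution: result = [12, 16, 20, 24, 28, 32]
[12, 16, 20, 24, 28, 32]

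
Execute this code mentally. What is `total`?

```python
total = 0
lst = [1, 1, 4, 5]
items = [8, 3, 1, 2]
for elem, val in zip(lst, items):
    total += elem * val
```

Let's trace through this code step by step.

Initialize: total = 0
Initialize: lst = [1, 1, 4, 5]
Initialize: items = [8, 3, 1, 2]
Entering loop: for elem, val in zip(lst, items):

After execution: total = 25
25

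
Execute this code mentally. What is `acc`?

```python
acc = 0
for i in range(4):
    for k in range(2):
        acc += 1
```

Let's trace through this code step by step.

Initialize: acc = 0
Entering loop: for i in range(4):

After execution: acc = 8
8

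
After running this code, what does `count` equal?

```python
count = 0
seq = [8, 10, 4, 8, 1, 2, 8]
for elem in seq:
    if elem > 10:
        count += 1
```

Let's trace through this code step by step.

Initialize: count = 0
Initialize: seq = [8, 10, 4, 8, 1, 2, 8]
Entering loop: for elem in seq:

After execution: count = 0
0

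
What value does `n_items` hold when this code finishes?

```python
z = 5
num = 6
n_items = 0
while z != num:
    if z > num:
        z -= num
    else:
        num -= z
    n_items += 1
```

Let's trace through this code step by step.

Initialize: z = 5
Initialize: num = 6
Initialize: n_items = 0
Entering loop: while z != num:

After execution: n_items = 5
5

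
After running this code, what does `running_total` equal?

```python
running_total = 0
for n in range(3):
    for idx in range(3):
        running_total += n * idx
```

Let's trace through this code step by step.

Initialize: running_total = 0
Entering loop: for n in range(3):

After execution: running_total = 9
9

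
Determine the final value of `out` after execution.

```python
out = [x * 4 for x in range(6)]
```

Let's trace through this code step by step.

Initialize: out = [x * 4 for x in range(6)]

After execution: out = [0, 4, 8, 12, 16, 20]
[0, 4, 8, 12, 16, 20]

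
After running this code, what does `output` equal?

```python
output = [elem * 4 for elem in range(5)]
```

Let's trace through this code step by step.

Initialize: output = [elem * 4 for elem in range(5)]

After execution: output = [0, 4, 8, 12, 16]
[0, 4, 8, 12, 16]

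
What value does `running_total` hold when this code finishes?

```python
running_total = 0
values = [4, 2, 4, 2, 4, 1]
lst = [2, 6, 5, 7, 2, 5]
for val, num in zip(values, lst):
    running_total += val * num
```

Let's trace through this code step by step.

Initialize: running_total = 0
Initialize: values = [4, 2, 4, 2, 4, 1]
Initialize: lst = [2, 6, 5, 7, 2, 5]
Entering loop: for val, num in zip(values, lst):

After execution: running_total = 67
67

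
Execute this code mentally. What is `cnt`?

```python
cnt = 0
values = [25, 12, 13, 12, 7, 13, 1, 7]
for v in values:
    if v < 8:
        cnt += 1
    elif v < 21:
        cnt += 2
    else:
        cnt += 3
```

Let's trace through this code step by step.

Initialize: cnt = 0
Initialize: values = [25, 12, 13, 12, 7, 13, 1, 7]
Entering loop: for v in values:

After execution: cnt = 14
14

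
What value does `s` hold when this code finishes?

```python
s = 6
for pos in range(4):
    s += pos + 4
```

Let's trace through this code step by step.

Initialize: s = 6
Entering loop: for pos in range(4):

After execution: s = 28
28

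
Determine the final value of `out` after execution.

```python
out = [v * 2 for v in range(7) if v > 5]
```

Let's trace through this code step by step.

Initialize: out = [v * 2 for v in range(7) if v > 5]

After execution: out = [12]
[12]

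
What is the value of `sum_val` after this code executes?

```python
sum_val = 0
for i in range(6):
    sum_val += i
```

Let's trace through this code step by step.

Initialize: sum_val = 0
Entering loop: for i in range(6):

After execution: sum_val = 15
15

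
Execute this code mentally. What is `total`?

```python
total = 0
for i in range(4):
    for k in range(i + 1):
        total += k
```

Let's trace through this code step by step.

Initialize: total = 0
Entering loop: for i in range(4):

After execution: total = 10
10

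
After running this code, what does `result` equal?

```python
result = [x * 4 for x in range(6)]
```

Let's trace through this code step by step.

Initialize: result = [x * 4 for x in range(6)]

After execution: result = [0, 4, 8, 12, 16, 20]
[0, 4, 8, 12, 16, 20]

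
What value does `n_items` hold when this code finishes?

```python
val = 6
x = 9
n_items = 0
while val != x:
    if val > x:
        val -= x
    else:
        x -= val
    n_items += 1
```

Let's trace through this code step by step.

Initialize: val = 6
Initialize: x = 9
Initialize: n_items = 0
Entering loop: while val != x:

After execution: n_items = 2
2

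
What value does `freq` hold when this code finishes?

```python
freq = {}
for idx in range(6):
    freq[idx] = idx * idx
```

Let's trace through this code step by step.

Initialize: freq = {}
Entering loop: for idx in range(6):

After execution: freq = {0: 0, 1: 1, 2: 4, 3: 9, 4: 16, 5: 25}
{0: 0, 1: 1, 2: 4, 3: 9, 4: 16, 5: 25}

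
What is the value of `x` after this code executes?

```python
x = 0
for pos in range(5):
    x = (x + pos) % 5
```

Let's trace through this code step by step.

Initialize: x = 0
Entering loop: for pos in range(5):

After execution: x = 0
0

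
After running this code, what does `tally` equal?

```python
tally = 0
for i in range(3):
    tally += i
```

Let's trace through this code step by step.

Initialize: tally = 0
Entering loop: for i in range(3):

After execution: tally = 3
3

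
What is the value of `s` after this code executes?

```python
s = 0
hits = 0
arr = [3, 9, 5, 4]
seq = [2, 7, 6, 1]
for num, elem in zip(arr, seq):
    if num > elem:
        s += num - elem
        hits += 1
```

Let's trace through this code step by step.

Initialize: s = 0
Initialize: hits = 0
Initialize: arr = [3, 9, 5, 4]
Initialize: seq = [2, 7, 6, 1]
Entering loop: for num, elem in zip(arr, seq):

After execution: s = 6
6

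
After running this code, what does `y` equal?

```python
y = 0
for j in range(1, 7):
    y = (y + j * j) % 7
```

Let's trace through this code step by step.

Initialize: y = 0
Entering loop: for j in range(1, 7):

After execution: y = 0
0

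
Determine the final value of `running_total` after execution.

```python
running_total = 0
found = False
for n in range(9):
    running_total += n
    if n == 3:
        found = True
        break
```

Let's trace through this code step by step.

Initialize: running_total = 0
Initialize: found = False
Entering loop: for n in range(9):

After execution: running_total = 6
6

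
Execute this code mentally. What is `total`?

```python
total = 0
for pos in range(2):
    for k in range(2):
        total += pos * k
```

Let's trace through this code step by step.

Initialize: total = 0
Entering loop: for pos in range(2):

After execution: total = 1
1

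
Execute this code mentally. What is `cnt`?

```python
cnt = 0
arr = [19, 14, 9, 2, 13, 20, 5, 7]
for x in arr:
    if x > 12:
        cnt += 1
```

Let's trace through this code step by step.

Initialize: cnt = 0
Initialize: arr = [19, 14, 9, 2, 13, 20, 5, 7]
Entering loop: for x in arr:

After execution: cnt = 4
4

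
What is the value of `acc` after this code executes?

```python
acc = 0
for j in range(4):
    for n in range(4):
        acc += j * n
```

Let's trace through this code step by step.

Initialize: acc = 0
Entering loop: for j in range(4):

After execution: acc = 36
36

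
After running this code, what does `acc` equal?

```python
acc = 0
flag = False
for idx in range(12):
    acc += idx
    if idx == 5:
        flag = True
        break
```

Let's trace through this code step by step.

Initialize: acc = 0
Initialize: flag = False
Entering loop: for idx in range(12):

After execution: acc = 15
15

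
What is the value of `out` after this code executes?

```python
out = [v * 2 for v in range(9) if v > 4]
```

Let's trace through this code step by step.

Initialize: out = [v * 2 for v in range(9) if v > 4]

After execution: out = [10, 12, 14, 16]
[10, 12, 14, 16]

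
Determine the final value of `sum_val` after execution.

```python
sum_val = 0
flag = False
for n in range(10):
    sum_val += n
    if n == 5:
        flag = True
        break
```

Let's trace through this code step by step.

Initialize: sum_val = 0
Initialize: flag = False
Entering loop: for n in range(10):

After execution: sum_val = 15
15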